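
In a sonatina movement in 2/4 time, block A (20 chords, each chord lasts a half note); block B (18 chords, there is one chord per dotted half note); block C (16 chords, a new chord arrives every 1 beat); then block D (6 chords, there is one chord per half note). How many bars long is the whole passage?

61 bars

A: 20 × 2 = 40 beats = 20 bars.
B: 18 × 3 = 54 beats = 27 bars.
C: 16 × 1 = 16 beats = 8 bars.
D: 6 × 2 = 12 beats = 6 bars.
Total: 20 + 27 + 8 + 6 = 61 bars.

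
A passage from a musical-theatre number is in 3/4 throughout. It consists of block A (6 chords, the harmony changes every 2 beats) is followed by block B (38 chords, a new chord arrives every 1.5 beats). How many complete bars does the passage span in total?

23 bars

A: 6 × 2 = 12 beats = 4 bars.
B: 38 × 1.5 = 57 beats = 19 bars.
Total: 4 + 19 = 23 bars.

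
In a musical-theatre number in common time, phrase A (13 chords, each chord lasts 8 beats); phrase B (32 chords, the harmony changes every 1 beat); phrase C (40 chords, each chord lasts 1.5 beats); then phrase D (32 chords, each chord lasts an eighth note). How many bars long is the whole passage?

53 bars

A: 13 × 8 = 104 beats = 26 bars.
B: 32 × 1 = 32 beats = 8 bars.
C: 40 × 1.5 = 60 beats = 15 bars.
D: 32 × 0.5 = 16 beats = 4 bars.
Total: 26 + 8 + 15 + 4 = 53 bars.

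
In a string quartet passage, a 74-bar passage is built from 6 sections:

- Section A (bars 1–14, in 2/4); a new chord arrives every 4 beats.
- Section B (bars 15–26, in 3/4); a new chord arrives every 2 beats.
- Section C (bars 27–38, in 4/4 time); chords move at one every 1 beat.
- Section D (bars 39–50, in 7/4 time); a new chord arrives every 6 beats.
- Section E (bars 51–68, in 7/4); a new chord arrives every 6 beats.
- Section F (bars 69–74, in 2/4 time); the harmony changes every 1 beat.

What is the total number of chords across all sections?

120 chords

A: 14·2 = 28 beats, 28/4 = 7 chords.
B: 12·3 = 36 beats, 36/2 = 18 chords.
C: 12·4 = 48 beats, 48/1 = 48 chords.
D: 12·7 = 84 beats, 84/6 = 14 chords.
E: 18·7 = 126 beats, 126/6 = 21 chords.
F: 6·2 = 12 beats, 12/1 = 12 chords.
Total: 7 + 18 + 48 + 14 + 21 + 12 = 120.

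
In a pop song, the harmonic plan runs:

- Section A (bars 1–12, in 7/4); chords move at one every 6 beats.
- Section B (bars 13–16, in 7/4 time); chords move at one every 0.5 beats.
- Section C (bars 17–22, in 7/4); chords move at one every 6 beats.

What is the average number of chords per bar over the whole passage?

3.5 chords per bar

A: 12 × 7 = 84 beats ÷ 6 = 14 chords.
B: 4 × 7 = 28 beats ÷ 0.5 = 56 chords.
C: 6 × 7 = 42 beats ÷ 6 = 7 chords.
Overall: 77 chords over 22 bars → 77/22 = 3.5 chords per bar.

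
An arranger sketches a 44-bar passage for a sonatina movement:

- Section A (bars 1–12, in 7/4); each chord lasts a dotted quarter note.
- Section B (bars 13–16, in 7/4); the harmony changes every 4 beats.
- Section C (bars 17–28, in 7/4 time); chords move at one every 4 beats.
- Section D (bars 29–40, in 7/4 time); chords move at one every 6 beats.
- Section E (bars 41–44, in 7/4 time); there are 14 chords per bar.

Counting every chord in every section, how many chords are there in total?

154 chords

A: 12·7 = 84 beats, 84/1.5 = 56 chords.
B: 4·7 = 28 beats, 28/4 = 7 chords.
C: 12·7 = 84 beats, 84/4 = 21 chords.
D: 12·7 = 84 beats, 84/6 = 14 chords.
E: 4·7 = 28 beats, 28/0.5 = 56 chords.
Total: 56 + 7 + 21 + 14 + 56 = 154.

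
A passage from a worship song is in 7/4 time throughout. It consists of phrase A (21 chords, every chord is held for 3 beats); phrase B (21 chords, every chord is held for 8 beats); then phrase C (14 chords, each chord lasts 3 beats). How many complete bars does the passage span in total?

39 bars

A: 21 × 3 = 63 beats = 9 bars.
B: 21 × 8 = 168 beats = 24 bars.
C: 14 × 3 = 42 beats = 6 bars.
Total: 9 + 24 + 6 = 39 bars.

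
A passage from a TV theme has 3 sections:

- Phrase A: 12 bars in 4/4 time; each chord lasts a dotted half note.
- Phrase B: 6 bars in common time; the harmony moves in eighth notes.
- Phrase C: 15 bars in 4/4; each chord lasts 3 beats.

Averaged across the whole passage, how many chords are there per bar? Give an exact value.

28/11 chords per bar

A: 12 × 4 = 48 beats ÷ 3 = 16 chords.
B: 6 × 4 = 24 beats ÷ 0.5 = 48 chords.
C: 15 × 4 = 60 beats ÷ 3 = 20 chords.
Overall: 84 chords over 33 bars → 84/33 = 28/11 chords per bar.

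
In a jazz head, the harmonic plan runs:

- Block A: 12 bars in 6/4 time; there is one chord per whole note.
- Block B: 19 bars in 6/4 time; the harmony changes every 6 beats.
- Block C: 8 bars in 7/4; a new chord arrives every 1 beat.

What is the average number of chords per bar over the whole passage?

31/13 chords per bar

A: 12 × 6 = 72 beats ÷ 4 = 18 chords.
B: 19 × 6 = 114 beats ÷ 6 = 19 chords.
C: 8 × 7 = 56 beats ÷ 1 = 56 chords.
Overall: 93 chords over 39 bars → 93/39 = 31/13 chords per bar.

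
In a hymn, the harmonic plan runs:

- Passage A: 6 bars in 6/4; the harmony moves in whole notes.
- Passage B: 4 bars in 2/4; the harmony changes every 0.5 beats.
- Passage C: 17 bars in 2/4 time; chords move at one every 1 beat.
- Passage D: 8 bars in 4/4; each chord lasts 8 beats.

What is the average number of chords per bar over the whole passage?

A: 6 × 6 = 36 beats ÷ 4 = 9 chords.
B: 4 × 2 = 8 beats ÷ 0.5 = 16 chords.
C: 17 × 2 = 34 beats ÷ 1 = 34 chords.
D: 8 × 4 = 32 beats ÷ 8 = 4 chords.
Overall: 63 chords over 35 bars → 63/35 = 1.8 chords per bar.

1.8 chords per bar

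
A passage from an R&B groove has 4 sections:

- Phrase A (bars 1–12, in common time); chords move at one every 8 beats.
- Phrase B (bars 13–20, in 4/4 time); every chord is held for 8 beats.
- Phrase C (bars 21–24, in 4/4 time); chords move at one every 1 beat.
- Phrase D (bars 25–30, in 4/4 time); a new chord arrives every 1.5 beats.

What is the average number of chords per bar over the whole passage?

1.4 chords per bar

A: 12 × 4 = 48 beats ÷ 8 = 6 chords.
B: 8 × 4 = 32 beats ÷ 8 = 4 chords.
C: 4 × 4 = 16 beats ÷ 1 = 16 chords.
D: 6 × 4 = 24 beats ÷ 1.5 = 16 chords.
Overall: 42 chords over 30 bars → 42/30 = 1.4 chords per bar.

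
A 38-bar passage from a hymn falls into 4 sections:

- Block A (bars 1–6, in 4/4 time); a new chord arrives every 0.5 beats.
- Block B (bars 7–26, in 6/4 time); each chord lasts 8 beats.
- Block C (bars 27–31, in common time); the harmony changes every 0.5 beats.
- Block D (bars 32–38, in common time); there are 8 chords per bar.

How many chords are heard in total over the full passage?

159 chords

A: 6·4 = 24 beats, 24/0.5 = 48 chords.
B: 20·6 = 120 beats, 120/8 = 15 chords.
C: 5·4 = 20 beats, 20/0.5 = 40 chords.
D: 7·4 = 28 beats, 28/0.5 = 56 chords.
Total: 48 + 15 + 40 + 56 = 159.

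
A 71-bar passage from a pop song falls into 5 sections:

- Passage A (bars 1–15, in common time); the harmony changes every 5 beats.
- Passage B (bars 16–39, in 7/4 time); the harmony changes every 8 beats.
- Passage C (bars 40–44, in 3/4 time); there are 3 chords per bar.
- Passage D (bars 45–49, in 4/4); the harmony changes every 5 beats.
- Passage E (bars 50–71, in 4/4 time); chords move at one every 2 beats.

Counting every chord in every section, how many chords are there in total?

96 chords

A: 15·4 = 60 beats, 60/5 = 12 chords.
B: 24·7 = 168 beats, 168/8 = 21 chords.
C: 5·3 = 15 beats, 15/1 = 15 chords.
D: 5·4 = 20 beats, 20/5 = 4 chords.
E: 22·4 = 88 beats, 88/2 = 44 chords.
Total: 12 + 21 + 15 + 4 + 44 = 96.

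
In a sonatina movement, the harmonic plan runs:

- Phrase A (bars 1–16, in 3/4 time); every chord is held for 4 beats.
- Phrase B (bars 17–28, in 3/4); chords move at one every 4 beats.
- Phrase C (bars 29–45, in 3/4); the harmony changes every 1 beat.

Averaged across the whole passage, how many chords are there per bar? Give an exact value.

1.6 chords per bar

A: 16 × 3 = 48 beats ÷ 4 = 12 chords.
B: 12 × 3 = 36 beats ÷ 4 = 9 chords.
C: 17 × 3 = 51 beats ÷ 1 = 51 chords.
Overall: 72 chords over 45 bars → 72/45 = 1.6 chords per bar.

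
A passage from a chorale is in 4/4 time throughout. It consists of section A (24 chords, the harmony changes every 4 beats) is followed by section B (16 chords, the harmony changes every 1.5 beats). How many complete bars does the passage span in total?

A: 24 × 4 = 96 beats = 24 bars.
B: 16 × 1.5 = 24 beats = 6 bars.
Total: 24 + 6 = 30 bars.

30 bars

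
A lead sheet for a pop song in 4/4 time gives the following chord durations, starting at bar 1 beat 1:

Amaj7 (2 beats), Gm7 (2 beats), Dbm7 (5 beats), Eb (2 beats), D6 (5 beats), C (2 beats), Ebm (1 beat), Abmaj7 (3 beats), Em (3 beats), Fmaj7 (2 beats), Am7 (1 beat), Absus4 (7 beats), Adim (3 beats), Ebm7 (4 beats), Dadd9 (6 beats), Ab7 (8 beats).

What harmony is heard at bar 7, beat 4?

Am7

Beat 4 of bar 7 is beat (7−1)×4 + 4 = 28 overall.
Running totals: Amaj7 ends at 2, Gm7 ends at 4, Dbm7 ends at 9, Eb ends at 11, D6 ends at 16, C ends at 18, Ebm ends at 19, Abmaj7 ends at 22, Em ends at 25, Fmaj7 ends at 27, Am7 ends at 28.
Beat 28 falls within Am7.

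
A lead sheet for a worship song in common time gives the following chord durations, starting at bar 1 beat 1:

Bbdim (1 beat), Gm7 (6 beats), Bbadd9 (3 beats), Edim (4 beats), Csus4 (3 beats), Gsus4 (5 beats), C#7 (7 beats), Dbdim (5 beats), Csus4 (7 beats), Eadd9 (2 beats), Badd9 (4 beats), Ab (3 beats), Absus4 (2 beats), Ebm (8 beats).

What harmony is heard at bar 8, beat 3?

Dbdim

Beat 3 of bar 8 is beat (8−1)×4 + 3 = 31 overall.
Running totals: Bbdim ends at 1, Gm7 ends at 7, Bbadd9 ends at 10, Edim ends at 14, Csus4 ends at 17, Gsus4 ends at 22, C#7 ends at 29, Dbdim ends at 34.
Beat 31 falls within Dbdim.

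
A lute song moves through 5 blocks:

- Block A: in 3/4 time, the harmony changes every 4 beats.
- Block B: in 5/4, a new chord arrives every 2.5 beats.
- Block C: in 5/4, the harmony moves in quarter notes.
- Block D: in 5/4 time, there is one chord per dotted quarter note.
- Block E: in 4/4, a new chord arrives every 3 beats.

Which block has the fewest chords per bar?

Block A

A: 3 beats/bar ÷ 4 beats/chord = 0.75 chords/bar.
B: 5 beats/bar ÷ 2.5 beats/chord = 2 chords/bar.
C: 5 beats/bar ÷ 1 beat/chord = 5 chords/bar.
D: 5 beats/bar ÷ 1.5 beats/chord = 10/3 chords/bar.
E: 4 beats/bar ÷ 3 beats/chord = 4/3 chords/bar.
Slowest is A at 0.75 chords/bar.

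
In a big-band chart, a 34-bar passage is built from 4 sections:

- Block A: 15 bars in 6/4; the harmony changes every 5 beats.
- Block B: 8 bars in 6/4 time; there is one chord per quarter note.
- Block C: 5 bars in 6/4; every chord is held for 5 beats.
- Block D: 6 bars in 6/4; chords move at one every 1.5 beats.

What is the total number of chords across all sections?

96 chords

A: 15 bars × 6 beats = 90 beats; 5 beats/chord → 18 chords.
B: 8 bars × 6 beats = 48 beats; 1 beat/chord → 48 chords.
C: 5 bars × 6 beats = 30 beats; 5 beats/chord → 6 chords.
D: 6 bars × 6 beats = 36 beats; 1.5 beats/chord → 24 chords.
Total: 18 + 48 + 6 + 24 = 96.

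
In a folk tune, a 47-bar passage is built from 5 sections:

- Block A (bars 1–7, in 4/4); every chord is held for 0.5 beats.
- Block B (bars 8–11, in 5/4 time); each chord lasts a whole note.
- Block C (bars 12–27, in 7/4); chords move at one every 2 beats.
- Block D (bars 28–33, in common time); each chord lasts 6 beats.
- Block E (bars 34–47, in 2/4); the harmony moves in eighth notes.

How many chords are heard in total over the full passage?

A: 7 bars × 4 beats = 28 beats; 0.5 beats/chord → 56 chords.
B: 4 bars × 5 beats = 20 beats; 4 beats/chord → 5 chords.
C: 16 bars × 7 beats = 112 beats; 2 beats/chord → 56 chords.
D: 6 bars × 4 beats = 24 beats; 6 beats/chord → 4 chords.
E: 14 bars × 2 beats = 28 beats; 0.5 beats/chord → 56 chords.
Total: 56 + 5 + 56 + 4 + 56 = 177.

177 chords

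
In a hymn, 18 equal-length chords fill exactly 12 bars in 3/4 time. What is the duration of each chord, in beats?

12 bars × 3 beats/bar = 36 beats total.
36 beats ÷ 18 chords = 2 beats per chord.
(That is a half note.)

2 beats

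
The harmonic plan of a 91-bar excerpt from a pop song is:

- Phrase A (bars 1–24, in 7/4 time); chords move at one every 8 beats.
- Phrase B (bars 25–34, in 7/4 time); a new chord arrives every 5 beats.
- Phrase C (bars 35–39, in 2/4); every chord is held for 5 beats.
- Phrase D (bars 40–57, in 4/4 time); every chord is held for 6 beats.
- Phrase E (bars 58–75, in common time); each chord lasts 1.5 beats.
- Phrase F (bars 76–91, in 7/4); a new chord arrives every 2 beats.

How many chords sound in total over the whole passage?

153 chords

A: 24·7 = 168 beats, 168/8 = 21 chords.
B: 10·7 = 70 beats, 70/5 = 14 chords.
C: 5·2 = 10 beats, 10/5 = 2 chords.
D: 18·4 = 72 beats, 72/6 = 12 chords.
E: 18·4 = 72 beats, 72/1.5 = 48 chords.
F: 16·7 = 112 beats, 112/2 = 56 chords.
Total: 21 + 14 + 2 + 12 + 48 + 56 = 153.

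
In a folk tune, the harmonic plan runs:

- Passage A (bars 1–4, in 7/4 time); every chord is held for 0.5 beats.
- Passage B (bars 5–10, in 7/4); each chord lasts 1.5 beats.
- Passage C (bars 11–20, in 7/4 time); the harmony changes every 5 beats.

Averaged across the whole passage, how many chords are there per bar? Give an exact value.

A: 4 bars of 7 beats is 28 beats; at 0.5 beats each that's 56 chords.
B: 6 bars of 7 beats is 42 beats; at 1.5 beats each that's 28 chords.
C: 10 bars of 7 beats is 70 beats; at 5 beats each that's 14 chords.
Overall: 98 chords over 20 bars → 98/20 = 4.9 chords per bar.

4.9 chords per bar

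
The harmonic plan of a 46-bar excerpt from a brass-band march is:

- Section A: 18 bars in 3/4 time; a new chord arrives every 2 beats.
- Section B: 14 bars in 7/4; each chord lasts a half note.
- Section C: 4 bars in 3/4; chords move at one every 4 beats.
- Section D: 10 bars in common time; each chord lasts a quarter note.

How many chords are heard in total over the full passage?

A: 18 bars × 3 beats = 54 beats; 2 beats/chord → 27 chords.
B: 14 bars × 7 beats = 98 beats; 2 beats/chord → 49 chords.
C: 4 bars × 3 beats = 12 beats; 4 beats/chord → 3 chords.
D: 10 bars × 4 beats = 40 beats; 1 beat/chord → 40 chords.
Total: 27 + 49 + 3 + 40 = 119.

119 chords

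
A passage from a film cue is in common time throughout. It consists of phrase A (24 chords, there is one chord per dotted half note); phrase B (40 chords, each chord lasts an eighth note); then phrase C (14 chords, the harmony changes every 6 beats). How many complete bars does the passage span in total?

A: 24 × 3 = 72 beats = 18 bars.
B: 40 × 0.5 = 20 beats = 5 bars.
C: 14 × 6 = 84 beats = 21 bars.
Total: 18 + 5 + 21 = 44 bars.

44 bars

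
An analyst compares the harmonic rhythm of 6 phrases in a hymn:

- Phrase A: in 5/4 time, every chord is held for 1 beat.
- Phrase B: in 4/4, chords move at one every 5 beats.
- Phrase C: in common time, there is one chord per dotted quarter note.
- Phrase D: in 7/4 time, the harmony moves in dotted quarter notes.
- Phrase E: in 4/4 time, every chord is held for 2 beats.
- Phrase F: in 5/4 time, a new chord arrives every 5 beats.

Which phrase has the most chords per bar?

Phrase A

A: each chord is 1 beat in 5/4, so 5 per bar.
B: each chord is 5 beats in 4/4, so 0.8 per bar.
C: each chord is 1.5 beats in 4/4, so 8/3 per bar.
D: each chord is 1.5 beats in 7/4, so 14/3 per bar.
E: each chord is 2 beats in 4/4, so 2 per bar.
F: each chord is 5 beats in 5/4, so 1 per bar.
Fastest is A at 5 chords/bar.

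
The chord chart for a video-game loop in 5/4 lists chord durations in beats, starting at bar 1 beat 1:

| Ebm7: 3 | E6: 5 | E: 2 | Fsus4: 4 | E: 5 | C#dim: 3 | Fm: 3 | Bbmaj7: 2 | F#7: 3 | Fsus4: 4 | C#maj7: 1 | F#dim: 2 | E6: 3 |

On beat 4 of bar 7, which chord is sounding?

Beat 4 of bar 7 is beat (7−1)×5 + 4 = 34 overall.
Running totals: Ebm7 ends at 3, E6 ends at 8, E ends at 10, Fsus4 ends at 14, E ends at 19, C#dim ends at 22, Fm ends at 25, Bbmaj7 ends at 27, F#7 ends at 30, Fsus4 ends at 34.
Beat 34 falls within Fsus4.

Fsus4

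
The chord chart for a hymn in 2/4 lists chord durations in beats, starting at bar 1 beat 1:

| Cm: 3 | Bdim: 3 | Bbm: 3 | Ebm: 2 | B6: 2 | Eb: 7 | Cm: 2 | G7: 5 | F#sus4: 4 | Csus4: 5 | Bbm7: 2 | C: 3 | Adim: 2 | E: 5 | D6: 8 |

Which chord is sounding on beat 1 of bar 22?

Adim

Beat 1 of bar 22 is beat (22−1)×2 + 1 = 43 overall.
Running totals: Cm ends at 3, Bdim ends at 6, Bbm ends at 9, Ebm ends at 11, B6 ends at 13, Eb ends at 20, Cm ends at 22, G7 ends at 27, F#sus4 ends at 31, Csus4 ends at 36, Bbm7 ends at 38, C ends at 41, Adim ends at 43.
Beat 43 falls within Adim.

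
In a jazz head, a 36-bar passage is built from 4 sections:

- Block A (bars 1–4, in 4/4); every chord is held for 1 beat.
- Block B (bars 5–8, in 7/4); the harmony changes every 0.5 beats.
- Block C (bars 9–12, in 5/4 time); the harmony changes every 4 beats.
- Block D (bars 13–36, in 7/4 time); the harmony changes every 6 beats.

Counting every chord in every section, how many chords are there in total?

105 chords

A: 4·4 = 16 beats, 16/1 = 16 chords.
B: 4·7 = 28 beats, 28/0.5 = 56 chords.
C: 4·5 = 20 beats, 20/4 = 5 chords.
D: 24·7 = 168 beats, 168/6 = 28 chords.
Total: 16 + 56 + 5 + 28 = 105.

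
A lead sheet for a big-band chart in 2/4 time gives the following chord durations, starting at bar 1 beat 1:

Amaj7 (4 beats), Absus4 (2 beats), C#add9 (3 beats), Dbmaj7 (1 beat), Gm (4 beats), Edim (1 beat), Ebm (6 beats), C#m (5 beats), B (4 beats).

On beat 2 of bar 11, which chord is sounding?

Beat 2 of bar 11 is beat (11−1)×2 + 2 = 22 overall.
Running totals: Amaj7 ends at 4, Absus4 ends at 6, C#add9 ends at 9, Dbmaj7 ends at 10, Gm ends at 14, Edim ends at 15, Ebm ends at 21, C#m ends at 26.
Beat 22 falls within C#m.

C#m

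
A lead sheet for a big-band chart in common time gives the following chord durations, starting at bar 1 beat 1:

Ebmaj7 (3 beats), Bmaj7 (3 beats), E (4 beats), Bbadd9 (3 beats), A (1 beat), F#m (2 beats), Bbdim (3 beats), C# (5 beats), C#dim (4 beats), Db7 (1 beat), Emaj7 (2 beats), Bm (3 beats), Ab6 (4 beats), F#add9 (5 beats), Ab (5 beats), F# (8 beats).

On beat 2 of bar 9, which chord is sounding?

Beat 2 of bar 9 is beat (9−1)×4 + 2 = 34 overall.
Running totals: Ebmaj7 ends at 3, Bmaj7 ends at 6, E ends at 10, Bbadd9 ends at 13, A ends at 14, F#m ends at 16, Bbdim ends at 19, C# ends at 24, C#dim ends at 28, Db7 ends at 29, Emaj7 ends at 31, Bm ends at 34.
Beat 34 falls within Bm.

Bm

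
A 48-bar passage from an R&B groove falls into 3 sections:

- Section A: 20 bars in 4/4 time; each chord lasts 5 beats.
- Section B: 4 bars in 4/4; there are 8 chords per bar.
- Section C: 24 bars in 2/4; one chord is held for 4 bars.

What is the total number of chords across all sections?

54 chords

A: 20·4 = 80 beats, 80/5 = 16 chords.
B: 4·4 = 16 beats, 16/0.5 = 32 chords.
C: 24·2 = 48 beats, 48/8 = 6 chords.
Total: 16 + 32 + 6 = 54.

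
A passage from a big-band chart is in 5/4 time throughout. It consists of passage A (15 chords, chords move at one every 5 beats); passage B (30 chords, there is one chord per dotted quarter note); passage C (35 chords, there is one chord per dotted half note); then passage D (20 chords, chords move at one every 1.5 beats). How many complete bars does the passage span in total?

A: 15 × 5 = 75 beats = 15 bars.
B: 30 × 1.5 = 45 beats = 9 bars.
C: 35 × 3 = 105 beats = 21 bars.
D: 20 × 1.5 = 30 beats = 6 bars.
Total: 15 + 9 + 21 + 6 = 51 bars.

51 bars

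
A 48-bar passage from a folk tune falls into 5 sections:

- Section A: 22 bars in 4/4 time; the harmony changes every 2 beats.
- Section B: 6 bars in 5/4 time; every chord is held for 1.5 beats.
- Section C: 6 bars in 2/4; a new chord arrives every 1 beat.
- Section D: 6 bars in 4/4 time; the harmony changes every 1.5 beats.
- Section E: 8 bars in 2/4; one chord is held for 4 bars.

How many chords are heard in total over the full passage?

94 chords

A: 22 bars × 4 beats = 88 beats; 2 beats/chord → 44 chords.
B: 6 bars × 5 beats = 30 beats; 1.5 beats/chord → 20 chords.
C: 6 bars × 2 beats = 12 beats; 1 beat/chord → 12 chords.
D: 6 bars × 4 beats = 24 beats; 1.5 beats/chord → 16 chords.
E: 8 bars × 2 beats = 16 beats; 8 beats/chord → 2 chords.
Total: 44 + 20 + 12 + 16 + 2 = 94.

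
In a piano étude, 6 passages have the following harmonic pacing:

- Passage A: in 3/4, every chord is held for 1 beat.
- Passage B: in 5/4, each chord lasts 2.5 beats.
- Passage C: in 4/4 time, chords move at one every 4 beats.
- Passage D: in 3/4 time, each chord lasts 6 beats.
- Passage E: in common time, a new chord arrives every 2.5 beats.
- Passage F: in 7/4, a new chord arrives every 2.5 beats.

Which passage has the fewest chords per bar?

A: 3 beats/bar ÷ 1 beat/chord = 3 chords/bar.
B: 5 beats/bar ÷ 2.5 beats/chord = 2 chords/bar.
C: 4 beats/bar ÷ 4 beats/chord = 1 chord/bar.
D: 3 beats/bar ÷ 6 beats/chord = 0.5 chords/bar.
E: 4 beats/bar ÷ 2.5 beats/chord = 1.6 chords/bar.
F: 7 beats/bar ÷ 2.5 beats/chord = 2.8 chords/bar.
Slowest is D at 0.5 chords/bar.

Passage D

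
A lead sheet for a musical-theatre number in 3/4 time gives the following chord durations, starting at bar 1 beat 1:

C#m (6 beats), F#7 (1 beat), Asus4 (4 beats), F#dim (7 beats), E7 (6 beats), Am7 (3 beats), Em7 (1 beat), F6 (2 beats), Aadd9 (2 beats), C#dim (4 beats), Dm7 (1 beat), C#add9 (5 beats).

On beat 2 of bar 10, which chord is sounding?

F6

Beat 2 of bar 10 is beat (10−1)×3 + 2 = 29 overall.
Running totals: C#m ends at 6, F#7 ends at 7, Asus4 ends at 11, F#dim ends at 18, E7 ends at 24, Am7 ends at 27, Em7 ends at 28, F6 ends at 30.
Beat 29 falls within F6.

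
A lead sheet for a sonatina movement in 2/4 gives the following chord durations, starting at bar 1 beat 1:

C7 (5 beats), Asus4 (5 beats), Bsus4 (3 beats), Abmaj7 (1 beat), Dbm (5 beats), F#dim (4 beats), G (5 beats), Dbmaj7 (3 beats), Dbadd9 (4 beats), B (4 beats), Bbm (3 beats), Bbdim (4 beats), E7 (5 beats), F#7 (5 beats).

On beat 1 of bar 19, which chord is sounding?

B

Beat 1 of bar 19 is beat (19−1)×2 + 1 = 37 overall.
Running totals: C7 ends at 5, Asus4 ends at 10, Bsus4 ends at 13, Abmaj7 ends at 14, Dbm ends at 19, F#dim ends at 23, G ends at 28, Dbmaj7 ends at 31, Dbadd9 ends at 35, B ends at 39.
Beat 37 falls within B.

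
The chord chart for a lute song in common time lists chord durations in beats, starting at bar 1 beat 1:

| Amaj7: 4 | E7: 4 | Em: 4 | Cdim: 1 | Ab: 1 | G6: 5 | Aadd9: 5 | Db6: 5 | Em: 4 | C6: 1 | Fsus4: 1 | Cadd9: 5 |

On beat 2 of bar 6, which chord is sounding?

Aadd9

Beat 2 of bar 6 is beat (6−1)×4 + 2 = 22 overall.
Running totals: Amaj7 ends at 4, E7 ends at 8, Em ends at 12, Cdim ends at 13, Ab ends at 14, G6 ends at 19, Aadd9 ends at 24.
Beat 22 falls within Aadd9.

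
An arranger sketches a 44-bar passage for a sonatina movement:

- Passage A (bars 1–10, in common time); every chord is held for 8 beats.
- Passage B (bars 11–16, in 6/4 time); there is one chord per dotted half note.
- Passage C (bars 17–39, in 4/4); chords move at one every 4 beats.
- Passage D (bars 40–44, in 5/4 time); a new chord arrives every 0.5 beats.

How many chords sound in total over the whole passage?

A has 40 beats and chords last 8 each, so 5 chords.
B has 36 beats and chords last 3 each, so 12 chords.
C has 92 beats and chords last 4 each, so 23 chords.
D has 25 beats and chords last 0.5 each, so 50 chords.
Total: 5 + 12 + 23 + 50 = 90.

90 chords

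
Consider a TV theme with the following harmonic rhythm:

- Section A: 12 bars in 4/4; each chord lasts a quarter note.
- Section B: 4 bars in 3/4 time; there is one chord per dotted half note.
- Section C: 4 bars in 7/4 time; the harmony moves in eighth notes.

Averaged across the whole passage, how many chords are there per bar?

5.4 chords per bar

A: 12 × 4 = 48 beats ÷ 1 = 48 chords.
B: 4 × 3 = 12 beats ÷ 3 = 4 chords.
C: 4 × 7 = 28 beats ÷ 0.5 = 56 chords.
Overall: 108 chords over 20 bars → 108/20 = 5.4 chords per bar.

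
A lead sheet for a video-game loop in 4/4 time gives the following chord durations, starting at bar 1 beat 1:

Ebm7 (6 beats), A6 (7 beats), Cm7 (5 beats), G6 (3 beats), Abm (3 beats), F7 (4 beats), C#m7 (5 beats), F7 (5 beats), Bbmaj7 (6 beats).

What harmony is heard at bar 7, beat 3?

F7

Beat 3 of bar 7 is beat (7−1)×4 + 3 = 27 overall.
Running totals: Ebm7 ends at 6, A6 ends at 13, Cm7 ends at 18, G6 ends at 21, Abm ends at 24, F7 ends at 28.
Beat 27 falls within F7.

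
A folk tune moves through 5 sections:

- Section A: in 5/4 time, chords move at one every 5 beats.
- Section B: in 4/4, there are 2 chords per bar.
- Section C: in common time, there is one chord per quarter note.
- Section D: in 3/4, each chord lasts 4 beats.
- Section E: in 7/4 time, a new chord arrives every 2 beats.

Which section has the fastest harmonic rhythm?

Section C

A: 5/5 = 1 chord/bar.
B: 4/2 = 2 chords/bar.
C: 4/1 = 4 chords/bar.
D: 3/4 = 0.75 chords/bar.
E: 7/2 = 3.5 chords/bar.
Fastest is C at 4 chords/bar.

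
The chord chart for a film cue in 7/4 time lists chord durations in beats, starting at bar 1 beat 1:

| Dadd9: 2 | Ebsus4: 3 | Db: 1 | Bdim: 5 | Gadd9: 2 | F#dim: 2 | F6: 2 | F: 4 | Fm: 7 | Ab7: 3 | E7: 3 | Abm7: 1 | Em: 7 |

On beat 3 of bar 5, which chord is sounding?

Beat 3 of bar 5 is beat (5−1)×7 + 3 = 31 overall.
Running totals: Dadd9 ends at 2, Ebsus4 ends at 5, Db ends at 6, Bdim ends at 11, Gadd9 ends at 13, F#dim ends at 15, F6 ends at 17, F ends at 21, Fm ends at 28, Ab7 ends at 31.
Beat 31 falls within Ab7.

Ab7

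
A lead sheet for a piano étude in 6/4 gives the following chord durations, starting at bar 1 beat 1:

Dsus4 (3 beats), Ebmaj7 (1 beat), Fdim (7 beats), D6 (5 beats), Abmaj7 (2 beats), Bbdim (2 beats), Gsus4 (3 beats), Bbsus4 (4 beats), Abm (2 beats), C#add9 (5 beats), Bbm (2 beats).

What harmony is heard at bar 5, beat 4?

Beat 4 of bar 5 is beat (5−1)×6 + 4 = 28 overall.
Running totals: Dsus4 ends at 3, Ebmaj7 ends at 4, Fdim ends at 11, D6 ends at 16, Abmaj7 ends at 18, Bbdim ends at 20, Gsus4 ends at 23, Bbsus4 ends at 27, Abm ends at 29.
Beat 28 falls within Abm.

Abm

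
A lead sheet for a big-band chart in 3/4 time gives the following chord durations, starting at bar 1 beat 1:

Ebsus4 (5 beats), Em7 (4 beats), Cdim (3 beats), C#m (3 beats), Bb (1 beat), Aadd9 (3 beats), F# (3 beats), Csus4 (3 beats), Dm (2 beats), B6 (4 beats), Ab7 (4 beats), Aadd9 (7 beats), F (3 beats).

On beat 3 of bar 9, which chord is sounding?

Dm

Beat 3 of bar 9 is beat (9−1)×3 + 3 = 27 overall.
Running totals: Ebsus4 ends at 5, Em7 ends at 9, Cdim ends at 12, C#m ends at 15, Bb ends at 16, Aadd9 ends at 19, F# ends at 22, Csus4 ends at 25, Dm ends at 27.
Beat 27 falls within Dm.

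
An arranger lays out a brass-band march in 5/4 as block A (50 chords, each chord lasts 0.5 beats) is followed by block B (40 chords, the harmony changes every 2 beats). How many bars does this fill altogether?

A: 50 × 0.5 = 25 beats = 5 bars.
B: 40 × 2 = 80 beats = 16 bars.
Total: 5 + 16 = 21 bars.

21 bars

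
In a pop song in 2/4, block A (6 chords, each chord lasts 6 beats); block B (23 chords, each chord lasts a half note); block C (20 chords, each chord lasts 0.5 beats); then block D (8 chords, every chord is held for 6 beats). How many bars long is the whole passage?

A: 6 × 6 = 36 beats = 18 bars.
B: 23 × 2 = 46 beats = 23 bars.
C: 20 × 0.5 = 10 beats = 5 bars.
D: 8 × 6 = 48 beats = 24 bars.
Total: 18 + 23 + 5 + 24 = 70 bars.

70 bars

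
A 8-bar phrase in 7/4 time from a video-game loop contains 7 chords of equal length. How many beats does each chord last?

8 beats

8 bars × 7 beats/bar = 56 beats total.
56 beats ÷ 7 chords = 8 beats per chord.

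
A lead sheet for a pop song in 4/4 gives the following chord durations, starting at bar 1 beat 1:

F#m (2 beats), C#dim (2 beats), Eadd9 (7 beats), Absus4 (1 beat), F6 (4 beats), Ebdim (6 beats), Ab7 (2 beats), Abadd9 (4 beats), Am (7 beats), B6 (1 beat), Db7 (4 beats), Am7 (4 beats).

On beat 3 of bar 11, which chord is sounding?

Beat 3 of bar 11 is beat (11−1)×4 + 3 = 43 overall.
Running totals: F#m ends at 2, C#dim ends at 4, Eadd9 ends at 11, Absus4 ends at 12, F6 ends at 16, Ebdim ends at 22, Ab7 ends at 24, Abadd9 ends at 28, Am ends at 35, B6 ends at 36, Db7 ends at 40, Am7 ends at 44.
Beat 43 falls within Am7.

Am7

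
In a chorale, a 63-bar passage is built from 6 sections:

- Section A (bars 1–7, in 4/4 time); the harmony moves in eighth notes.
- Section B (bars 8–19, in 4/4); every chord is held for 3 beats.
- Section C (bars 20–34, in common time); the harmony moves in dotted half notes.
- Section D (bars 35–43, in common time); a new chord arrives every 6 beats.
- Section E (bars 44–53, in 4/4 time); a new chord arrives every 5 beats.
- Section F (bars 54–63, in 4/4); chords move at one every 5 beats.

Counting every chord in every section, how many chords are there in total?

A: 7·4 = 28 beats, 28/0.5 = 56 chords.
B: 12·4 = 48 beats, 48/3 = 16 chords.
C: 15·4 = 60 beats, 60/3 = 20 chords.
D: 9·4 = 36 beats, 36/6 = 6 chords.
E: 10·4 = 40 beats, 40/5 = 8 chords.
F: 10·4 = 40 beats, 40/5 = 8 chords.
Total: 56 + 16 + 20 + 6 + 8 + 8 = 114.

114 chords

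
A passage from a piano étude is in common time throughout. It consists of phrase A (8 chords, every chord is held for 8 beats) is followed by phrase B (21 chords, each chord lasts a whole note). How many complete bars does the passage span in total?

A: 8 × 8 = 64 beats = 16 bars.
B: 21 × 4 = 84 beats = 21 bars.
Total: 16 + 21 = 37 bars.

37 bars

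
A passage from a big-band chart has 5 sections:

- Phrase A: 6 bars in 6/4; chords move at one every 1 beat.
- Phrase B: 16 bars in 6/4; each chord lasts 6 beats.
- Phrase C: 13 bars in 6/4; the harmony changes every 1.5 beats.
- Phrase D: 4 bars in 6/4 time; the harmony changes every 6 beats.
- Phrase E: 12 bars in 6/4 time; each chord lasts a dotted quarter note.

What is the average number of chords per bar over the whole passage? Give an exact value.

52/17 chords per bar

A: 6 × 6 = 36 beats ÷ 1 = 36 chords.
B: 16 × 6 = 96 beats ÷ 6 = 16 chords.
C: 13 × 6 = 78 beats ÷ 1.5 = 52 chords.
D: 4 × 6 = 24 beats ÷ 6 = 4 chords.
E: 12 × 6 = 72 beats ÷ 1.5 = 48 chords.
Overall: 156 chords over 51 bars → 156/51 = 52/17 chords per bar.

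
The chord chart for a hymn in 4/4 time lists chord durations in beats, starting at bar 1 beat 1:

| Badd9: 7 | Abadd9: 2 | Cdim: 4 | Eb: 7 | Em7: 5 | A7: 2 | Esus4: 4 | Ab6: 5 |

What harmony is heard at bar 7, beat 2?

A7

Beat 2 of bar 7 is beat (7−1)×4 + 2 = 26 overall.
Running totals: Badd9 ends at 7, Abadd9 ends at 9, Cdim ends at 13, Eb ends at 20, Em7 ends at 25, A7 ends at 27.
Beat 26 falls within A7.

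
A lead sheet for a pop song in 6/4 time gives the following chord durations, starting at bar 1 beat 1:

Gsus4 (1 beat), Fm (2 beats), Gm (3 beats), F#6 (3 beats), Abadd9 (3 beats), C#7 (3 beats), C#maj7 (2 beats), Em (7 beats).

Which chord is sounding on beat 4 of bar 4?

Em

Beat 4 of bar 4 is beat (4−1)×6 + 4 = 22 overall.
Running totals: Gsus4 ends at 1, Fm ends at 3, Gm ends at 6, F#6 ends at 9, Abadd9 ends at 12, C#7 ends at 15, C#maj7 ends at 17, Em ends at 24.
Beat 22 falls within Em.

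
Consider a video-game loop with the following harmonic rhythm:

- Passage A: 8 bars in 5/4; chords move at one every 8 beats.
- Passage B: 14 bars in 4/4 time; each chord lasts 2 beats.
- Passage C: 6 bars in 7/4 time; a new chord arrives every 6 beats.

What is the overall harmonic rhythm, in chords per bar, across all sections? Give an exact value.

A: 8 bars of 5 beats is 40 beats; at 8 beats each that's 5 chords.
B: 14 bars of 4 beats is 56 beats; at 2 beats each that's 28 chords.
C: 6 bars of 7 beats is 42 beats; at 6 beats each that's 7 chords.
Overall: 40 chords over 28 bars → 40/28 = 10/7 chords per bar.

10/7 chords per bar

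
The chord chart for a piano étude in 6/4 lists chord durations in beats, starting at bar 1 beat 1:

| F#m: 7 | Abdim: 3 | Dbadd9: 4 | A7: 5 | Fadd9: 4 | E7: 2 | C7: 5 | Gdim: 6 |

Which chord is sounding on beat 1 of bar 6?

Beat 1 of bar 6 is beat (6−1)×6 + 1 = 31 overall.
Running totals: F#m ends at 7, Abdim ends at 10, Dbadd9 ends at 14, A7 ends at 19, Fadd9 ends at 23, E7 ends at 25, C7 ends at 30, Gdim ends at 36.
Beat 31 falls within Gdim.

Gdim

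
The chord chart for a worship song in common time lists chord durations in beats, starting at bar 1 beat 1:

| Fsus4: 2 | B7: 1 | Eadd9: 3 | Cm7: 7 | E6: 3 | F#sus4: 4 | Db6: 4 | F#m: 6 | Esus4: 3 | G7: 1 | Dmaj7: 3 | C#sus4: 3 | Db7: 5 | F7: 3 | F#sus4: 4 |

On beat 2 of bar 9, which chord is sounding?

Beat 2 of bar 9 is beat (9−1)×4 + 2 = 34 overall.
Running totals: Fsus4 ends at 2, B7 ends at 3, Eadd9 ends at 6, Cm7 ends at 13, E6 ends at 16, F#sus4 ends at 20, Db6 ends at 24, F#m ends at 30, Esus4 ends at 33, G7 ends at 34.
Beat 34 falls within G7.

G7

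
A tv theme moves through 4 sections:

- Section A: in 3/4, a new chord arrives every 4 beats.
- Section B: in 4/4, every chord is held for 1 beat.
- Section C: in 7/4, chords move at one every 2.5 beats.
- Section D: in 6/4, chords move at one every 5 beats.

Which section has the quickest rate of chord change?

Section B

A: 3 beats/bar ÷ 4 beats/chord = 0.75 chords/bar.
B: 4 beats/bar ÷ 1 beat/chord = 4 chords/bar.
C: 7 beats/bar ÷ 2.5 beats/chord = 2.8 chords/bar.
D: 6 beats/bar ÷ 5 beats/chord = 1.2 chords/bar.
Fastest is B at 4 chords/bar.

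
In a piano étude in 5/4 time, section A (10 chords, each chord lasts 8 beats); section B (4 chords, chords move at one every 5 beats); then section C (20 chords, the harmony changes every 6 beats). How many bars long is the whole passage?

A: 10 × 8 = 80 beats = 16 bars.
B: 4 × 5 = 20 beats = 4 bars.
C: 20 × 6 = 120 beats = 24 bars.
Total: 16 + 4 + 24 = 44 bars.

44 bars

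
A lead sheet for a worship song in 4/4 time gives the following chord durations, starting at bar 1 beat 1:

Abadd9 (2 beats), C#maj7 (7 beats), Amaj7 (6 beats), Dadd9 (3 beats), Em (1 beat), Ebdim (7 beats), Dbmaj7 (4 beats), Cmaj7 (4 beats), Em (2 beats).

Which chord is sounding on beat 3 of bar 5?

Beat 3 of bar 5 is beat (5−1)×4 + 3 = 19 overall.
Running totals: Abadd9 ends at 2, C#maj7 ends at 9, Amaj7 ends at 15, Dadd9 ends at 18, Em ends at 19.
Beat 19 falls within Em.

Em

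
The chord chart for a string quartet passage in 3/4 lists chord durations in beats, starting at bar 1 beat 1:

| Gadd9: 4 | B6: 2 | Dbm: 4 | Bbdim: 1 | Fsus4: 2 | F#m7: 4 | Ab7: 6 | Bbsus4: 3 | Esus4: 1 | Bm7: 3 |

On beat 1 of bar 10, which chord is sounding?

Bm7

Beat 1 of bar 10 is beat (10−1)×3 + 1 = 28 overall.
Running totals: Gadd9 ends at 4, B6 ends at 6, Dbm ends at 10, Bbdim ends at 11, Fsus4 ends at 13, F#m7 ends at 17, Ab7 ends at 23, Bbsus4 ends at 26, Esus4 ends at 27, Bm7 ends at 30.
Beat 28 falls within Bm7.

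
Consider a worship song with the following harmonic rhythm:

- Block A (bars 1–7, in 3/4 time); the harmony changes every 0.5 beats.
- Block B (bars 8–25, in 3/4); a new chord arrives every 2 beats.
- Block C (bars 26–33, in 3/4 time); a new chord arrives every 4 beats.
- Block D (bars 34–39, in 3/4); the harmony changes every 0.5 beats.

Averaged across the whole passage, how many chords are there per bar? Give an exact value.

A: 7 × 3 = 21 beats ÷ 0.5 = 42 chords.
B: 18 × 3 = 54 beats ÷ 2 = 27 chords.
C: 8 × 3 = 24 beats ÷ 4 = 6 chords.
D: 6 × 3 = 18 beats ÷ 0.5 = 36 chords.
Overall: 111 chords over 39 bars → 111/39 = 37/13 chords per bar.

37/13 chords per bar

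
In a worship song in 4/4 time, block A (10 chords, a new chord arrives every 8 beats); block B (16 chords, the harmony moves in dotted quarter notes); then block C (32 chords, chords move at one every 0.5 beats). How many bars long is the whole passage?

30 bars

A: 10 × 8 = 80 beats = 20 bars.
B: 16 × 1.5 = 24 beats = 6 bars.
C: 32 × 0.5 = 16 beats = 4 bars.
Total: 20 + 6 + 4 = 30 bars.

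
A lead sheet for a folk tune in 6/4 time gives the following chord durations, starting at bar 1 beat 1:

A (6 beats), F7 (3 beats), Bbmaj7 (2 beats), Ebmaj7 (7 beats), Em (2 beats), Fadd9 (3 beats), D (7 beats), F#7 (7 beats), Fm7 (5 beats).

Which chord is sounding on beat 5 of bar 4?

Beat 5 of bar 4 is beat (4−1)×6 + 5 = 23 overall.
Running totals: A ends at 6, F7 ends at 9, Bbmaj7 ends at 11, Ebmaj7 ends at 18, Em ends at 20, Fadd9 ends at 23.
Beat 23 falls within Fadd9.

Fadd9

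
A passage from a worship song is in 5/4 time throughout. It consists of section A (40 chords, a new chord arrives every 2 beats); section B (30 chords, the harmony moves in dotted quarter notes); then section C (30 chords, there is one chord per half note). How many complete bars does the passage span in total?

A: 40 × 2 = 80 beats = 16 bars.
B: 30 × 1.5 = 45 beats = 9 bars.
C: 30 × 2 = 60 beats = 12 bars.
Total: 16 + 9 + 12 = 37 bars.

37 bars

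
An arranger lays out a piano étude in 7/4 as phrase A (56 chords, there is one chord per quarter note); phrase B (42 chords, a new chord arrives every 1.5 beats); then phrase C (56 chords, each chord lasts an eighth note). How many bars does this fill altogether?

21 bars

A: 56 × 1 = 56 beats = 8 bars.
B: 42 × 1.5 = 63 beats = 9 bars.
C: 56 × 0.5 = 28 beats = 4 bars.
Total: 8 + 9 + 4 = 21 bars.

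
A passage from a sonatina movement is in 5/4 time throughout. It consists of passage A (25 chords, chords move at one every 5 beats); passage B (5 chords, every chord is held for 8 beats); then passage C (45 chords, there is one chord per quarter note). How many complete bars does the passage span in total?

42 bars

A: 25 × 5 = 125 beats = 25 bars.
B: 5 × 8 = 40 beats = 8 bars.
C: 45 × 1 = 45 beats = 9 bars.
Total: 25 + 8 + 9 = 42 bars.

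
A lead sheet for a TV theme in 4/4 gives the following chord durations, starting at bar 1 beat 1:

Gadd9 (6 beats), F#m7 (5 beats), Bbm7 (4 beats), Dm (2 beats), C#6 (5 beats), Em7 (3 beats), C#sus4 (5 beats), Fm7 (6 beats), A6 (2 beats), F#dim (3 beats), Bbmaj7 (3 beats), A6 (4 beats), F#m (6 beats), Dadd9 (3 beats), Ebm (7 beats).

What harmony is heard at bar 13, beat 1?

F#m

Beat 1 of bar 13 is beat (13−1)×4 + 1 = 49 overall.
Running totals: Gadd9 ends at 6, F#m7 ends at 11, Bbm7 ends at 15, Dm ends at 17, C#6 ends at 22, Em7 ends at 25, C#sus4 ends at 30, Fm7 ends at 36, A6 ends at 38, F#dim ends at 41, Bbmaj7 ends at 44, A6 ends at 48, F#m ends at 54.
Beat 49 falls within F#m.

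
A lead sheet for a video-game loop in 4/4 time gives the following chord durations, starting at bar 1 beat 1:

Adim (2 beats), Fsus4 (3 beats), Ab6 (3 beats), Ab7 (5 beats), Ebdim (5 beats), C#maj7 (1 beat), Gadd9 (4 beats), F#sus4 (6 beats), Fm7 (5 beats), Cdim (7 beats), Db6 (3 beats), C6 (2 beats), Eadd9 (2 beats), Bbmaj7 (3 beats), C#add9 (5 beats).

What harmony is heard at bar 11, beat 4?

Beat 4 of bar 11 is beat (11−1)×4 + 4 = 44 overall.
Running totals: Adim ends at 2, Fsus4 ends at 5, Ab6 ends at 8, Ab7 ends at 13, Ebdim ends at 18, C#maj7 ends at 19, Gadd9 ends at 23, F#sus4 ends at 29, Fm7 ends at 34, Cdim ends at 41, Db6 ends at 44.
Beat 44 falls within Db6.

Db6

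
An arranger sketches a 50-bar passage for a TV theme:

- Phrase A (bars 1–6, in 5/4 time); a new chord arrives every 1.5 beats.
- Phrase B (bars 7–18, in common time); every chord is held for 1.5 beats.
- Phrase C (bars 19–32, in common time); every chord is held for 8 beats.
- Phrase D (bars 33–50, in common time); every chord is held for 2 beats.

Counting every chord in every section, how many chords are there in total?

95 chords

A has 30 beats and chords last 1.5 each, so 20 chords.
B has 48 beats and chords last 1.5 each, so 32 chords.
C has 56 beats and chords last 8 each, so 7 chords.
D has 72 beats and chords last 2 each, so 36 chords.
Total: 20 + 32 + 7 + 36 = 95.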